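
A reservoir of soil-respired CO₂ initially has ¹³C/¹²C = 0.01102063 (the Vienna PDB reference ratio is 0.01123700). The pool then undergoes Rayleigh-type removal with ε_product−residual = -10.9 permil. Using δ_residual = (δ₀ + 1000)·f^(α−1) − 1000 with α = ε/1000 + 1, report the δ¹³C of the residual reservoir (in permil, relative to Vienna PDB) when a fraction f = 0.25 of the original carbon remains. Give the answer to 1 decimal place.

δ₀ = (0.01102063/0.01123700 − 1)×1000 = (0.980745 − 1)×1000 = -19.255 permil
α − 1 = ε/1000 = -0.0109
f^(α−1) = 0.25^(-0.0109) = 1.015225
δ_res = (-19.255 + 1000) × 1.015225 − 1000 = 995.677 − 1000 = -4.32 permil

-4.3 permil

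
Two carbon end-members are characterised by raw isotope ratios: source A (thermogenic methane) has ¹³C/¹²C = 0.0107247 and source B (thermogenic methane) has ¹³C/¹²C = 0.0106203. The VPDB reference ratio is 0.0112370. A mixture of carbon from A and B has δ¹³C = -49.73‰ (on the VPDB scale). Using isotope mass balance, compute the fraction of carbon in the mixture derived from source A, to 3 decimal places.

δ_A = (0.0107247/0.0112370 − 1)×1000 = (0.954410 − 1)×1000 = -45.590‰
δ_B = (0.0106203/0.0112370 − 1)×1000 = (0.945119 − 1)×1000 = -54.881‰
f_A = (δ_mix − δ_B)/(δ_A − δ_B) = (-49.73 − (-54.881))/(-45.590 − (-54.881))
f_A = 5.151 / 9.291 = 0.5544

0.554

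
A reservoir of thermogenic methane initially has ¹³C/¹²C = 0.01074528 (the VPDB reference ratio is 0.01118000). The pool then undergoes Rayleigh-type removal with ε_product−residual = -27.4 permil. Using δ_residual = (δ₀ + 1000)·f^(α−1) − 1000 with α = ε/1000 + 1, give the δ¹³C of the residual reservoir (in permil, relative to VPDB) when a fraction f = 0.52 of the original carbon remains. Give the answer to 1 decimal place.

δ₀ = (0.01074528/0.01118000 − 1)×1000 = (0.961116 − 1)×1000 = -38.884 permil
α − 1 = ε/1000 = -0.0274
f^(α−1) = 0.52^(-0.0274) = 1.018079
δ_res = (-38.884 + 1000) × 1.018079 − 1000 = 978.492 − 1000 = -21.51 permil

-21.5 permil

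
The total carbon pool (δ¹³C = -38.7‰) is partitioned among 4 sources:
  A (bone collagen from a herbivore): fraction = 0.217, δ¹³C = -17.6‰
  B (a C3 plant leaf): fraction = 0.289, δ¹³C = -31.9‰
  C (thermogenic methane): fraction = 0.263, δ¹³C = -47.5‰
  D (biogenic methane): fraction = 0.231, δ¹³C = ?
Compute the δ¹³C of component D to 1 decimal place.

Isotope mass balance: δ_bulk = Σ fᵢ·δᵢ.
-38.7 = 0.217×(-17.6) + 0.289×(-31.9) + 0.263×(-47.5) + 0.231×δ_D
0.231·δ_D = -38.7 − (-25.531) = -13.169
δ_D = -13.169 / 0.231 = -57.01‰

-57.0‰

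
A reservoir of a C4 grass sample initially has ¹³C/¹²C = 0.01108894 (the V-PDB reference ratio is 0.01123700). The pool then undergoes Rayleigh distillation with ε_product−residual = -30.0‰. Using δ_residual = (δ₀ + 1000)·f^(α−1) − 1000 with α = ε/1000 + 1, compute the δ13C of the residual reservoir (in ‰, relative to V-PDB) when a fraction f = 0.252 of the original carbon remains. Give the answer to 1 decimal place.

δ₀ = (0.01108894/0.01123700 − 1)×1000 = (0.986824 − 1)×1000 = -13.176‰
α − 1 = ε/1000 = -0.0300
f^(α−1) = 0.252^(-0.0300) = 1.042217
δ_res = (-13.176 + 1000) × 1.042217 − 1000 = 1028.484 − 1000 = 28.48‰

28.5‰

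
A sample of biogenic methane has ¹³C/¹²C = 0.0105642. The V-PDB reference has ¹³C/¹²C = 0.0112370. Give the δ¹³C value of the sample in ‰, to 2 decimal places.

-59.87‰

δ¹³C = (R_sample / R_standard − 1) × 1000
R_sample / R_standard = 0.0105642 / 0.0112370 = 0.940126
δ¹³C = (0.940126 − 1) × 1000 = -59.874‰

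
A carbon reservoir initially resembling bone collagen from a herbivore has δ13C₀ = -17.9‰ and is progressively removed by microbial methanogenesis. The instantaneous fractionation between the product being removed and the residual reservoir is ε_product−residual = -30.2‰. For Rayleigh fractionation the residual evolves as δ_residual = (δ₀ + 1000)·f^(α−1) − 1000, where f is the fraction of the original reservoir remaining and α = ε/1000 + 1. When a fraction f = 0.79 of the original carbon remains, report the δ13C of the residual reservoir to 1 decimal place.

-10.9‰

Rayleigh residual: δ_res = (δ₀ + 1000)·f^(α−1) − 1000
α = ε/1000 + 1 = 0.96980, so α − 1 = -0.03020
f^(α−1) = 0.79^(-0.03020) = 1.007144
δ_res = (-17.9 + 1000) × 1.007144 − 1000 = 989.116 − 1000 = -10.88‰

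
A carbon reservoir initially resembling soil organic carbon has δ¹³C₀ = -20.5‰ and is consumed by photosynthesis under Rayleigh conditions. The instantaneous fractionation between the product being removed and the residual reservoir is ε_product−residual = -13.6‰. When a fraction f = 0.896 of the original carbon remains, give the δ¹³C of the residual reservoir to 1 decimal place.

-19.0‰

Rayleigh residual: δ_res = (δ₀ + 1000)·f^(α−1) − 1000
α = ε/1000 + 1 = 0.98640, so α − 1 = -0.01360
f^(α−1) = 0.896^(-0.01360) = 1.001495
δ_res = (-20.5 + 1000) × 1.001495 − 1000 = 980.964 − 1000 = -19.04‰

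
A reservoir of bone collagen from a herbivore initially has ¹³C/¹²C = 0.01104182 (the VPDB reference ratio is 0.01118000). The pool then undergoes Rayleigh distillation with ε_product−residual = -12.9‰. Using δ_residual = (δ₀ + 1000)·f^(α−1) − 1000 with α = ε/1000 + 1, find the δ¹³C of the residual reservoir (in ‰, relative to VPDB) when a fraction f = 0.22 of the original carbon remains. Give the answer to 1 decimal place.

7.1‰

δ₀ = (0.01104182/0.01118000 − 1)×1000 = (0.987640 − 1)×1000 = -12.360‰
α − 1 = ε/1000 = -0.0129
f^(α−1) = 0.22^(-0.0129) = 1.019724
δ_res = (-12.360 + 1000) × 1.019724 − 1000 = 1007.121 − 1000 = 7.12‰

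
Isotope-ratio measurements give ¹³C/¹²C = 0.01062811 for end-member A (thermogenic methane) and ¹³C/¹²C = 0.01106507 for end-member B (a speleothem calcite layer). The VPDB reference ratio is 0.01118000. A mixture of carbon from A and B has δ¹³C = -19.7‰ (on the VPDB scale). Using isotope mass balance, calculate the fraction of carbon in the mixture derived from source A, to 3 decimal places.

δ_A = (0.01062811/0.01118000 − 1)×1000 = (0.950636 − 1)×1000 = -49.364‰
δ_B = (0.01106507/0.01118000 − 1)×1000 = (0.989720 − 1)×1000 = -10.280‰
f_A = (δ_mix − δ_B)/(δ_A − δ_B) = (-19.7 − (-10.280))/(-49.364 − (-10.280))
f_A = -9.420 / -39.084 = 0.2410

0.241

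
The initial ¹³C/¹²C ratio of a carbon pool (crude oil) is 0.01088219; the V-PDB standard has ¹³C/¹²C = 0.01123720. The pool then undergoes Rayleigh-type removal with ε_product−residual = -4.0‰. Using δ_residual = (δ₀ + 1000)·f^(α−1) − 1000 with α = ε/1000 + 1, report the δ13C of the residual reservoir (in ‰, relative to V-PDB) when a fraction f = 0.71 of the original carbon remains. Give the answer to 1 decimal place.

δ₀ = (0.01088219/0.01123720 − 1)×1000 = (0.968408 − 1)×1000 = -31.592‰
α − 1 = ε/1000 = -0.0040
f^(α−1) = 0.71^(-0.0040) = 1.001371
δ_res = (-31.592 + 1000) × 1.001371 − 1000 = 969.735 − 1000 = -30.26‰

-30.3‰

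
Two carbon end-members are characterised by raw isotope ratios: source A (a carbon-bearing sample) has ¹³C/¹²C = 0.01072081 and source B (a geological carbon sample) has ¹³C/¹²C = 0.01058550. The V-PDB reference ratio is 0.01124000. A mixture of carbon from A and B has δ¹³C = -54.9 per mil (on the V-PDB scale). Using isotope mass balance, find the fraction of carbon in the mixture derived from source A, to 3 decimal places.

δ_A = (0.01072081/0.01124000 − 1)×1000 = (0.953809 − 1)×1000 = -46.191 per mil
δ_B = (0.01058550/0.01124000 − 1)×1000 = (0.941770 − 1)×1000 = -58.230 per mil
f_A = (δ_mix − δ_B)/(δ_A − δ_B) = (-54.9 − (-58.230))/(-46.191 − (-58.230))
f_A = 3.330 / 12.038 = 0.2766

0.277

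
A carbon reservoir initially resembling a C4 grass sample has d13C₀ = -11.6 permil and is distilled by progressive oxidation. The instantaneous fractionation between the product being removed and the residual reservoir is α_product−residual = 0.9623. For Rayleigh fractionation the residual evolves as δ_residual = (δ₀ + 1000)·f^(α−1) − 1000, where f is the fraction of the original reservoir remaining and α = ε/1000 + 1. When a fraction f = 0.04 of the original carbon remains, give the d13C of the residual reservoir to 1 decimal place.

Rayleigh residual: δ_res = (δ₀ + 1000)·f^(α−1) − 1000
α − 1 = -0.03770
f^(α−1) = 0.04^(-0.03770) = 1.129022
δ_res = (-11.6 + 1000) × 1.129022 − 1000 = 1115.925 − 1000 = 115.93 permil

115.9 permil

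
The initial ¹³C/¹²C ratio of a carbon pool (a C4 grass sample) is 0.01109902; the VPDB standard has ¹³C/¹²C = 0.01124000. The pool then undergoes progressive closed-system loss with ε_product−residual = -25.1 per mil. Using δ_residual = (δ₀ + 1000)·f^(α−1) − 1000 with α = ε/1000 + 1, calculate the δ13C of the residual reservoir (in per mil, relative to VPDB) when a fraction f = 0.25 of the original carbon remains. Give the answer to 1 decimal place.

δ₀ = (0.01109902/0.01124000 − 1)×1000 = (0.987457 − 1)×1000 = -12.543 per mil
α − 1 = ε/1000 = -0.0251
f^(α−1) = 0.25^(-0.0251) = 1.035408
δ_res = (-12.543 + 1000) × 1.035408 − 1000 = 1022.422 − 1000 = 22.42 per mil

22.4 per mil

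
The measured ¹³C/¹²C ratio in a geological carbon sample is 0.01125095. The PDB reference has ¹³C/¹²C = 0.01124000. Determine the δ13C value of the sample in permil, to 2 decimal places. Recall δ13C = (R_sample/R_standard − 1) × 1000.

δ13C = (R_sample / R_standard − 1) × 1000
R_sample / R_standard = 0.01125095 / 0.01124000 = 1.000974
δ13C = (1.000974 − 1) × 1000 = 0.974 permil

0.97 permil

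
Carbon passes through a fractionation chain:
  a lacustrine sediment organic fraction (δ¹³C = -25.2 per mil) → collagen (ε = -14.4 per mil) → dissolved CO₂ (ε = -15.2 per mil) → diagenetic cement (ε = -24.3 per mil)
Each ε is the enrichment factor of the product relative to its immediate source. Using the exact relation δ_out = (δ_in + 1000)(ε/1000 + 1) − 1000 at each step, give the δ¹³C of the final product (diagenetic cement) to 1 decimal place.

-76.8 per mil

step 1: δ = (-25.20 + 1000)·(-14.4/1000 + 1) − 1000 = -39.24 per mil
step 2: δ = (-39.24 + 1000)·(-15.2/1000 + 1) − 1000 = -53.84 per mil
step 3: δ = (-53.84 + 1000)·(-24.3/1000 + 1) − 1000 = -76.83 per mil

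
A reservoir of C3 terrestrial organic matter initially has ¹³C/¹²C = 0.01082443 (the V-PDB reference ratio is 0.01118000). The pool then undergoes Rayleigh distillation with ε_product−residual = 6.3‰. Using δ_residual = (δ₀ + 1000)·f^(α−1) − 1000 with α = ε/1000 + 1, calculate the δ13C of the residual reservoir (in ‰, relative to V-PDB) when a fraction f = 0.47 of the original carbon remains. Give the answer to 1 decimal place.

δ₀ = (0.01082443/0.01118000 − 1)×1000 = (0.968196 − 1)×1000 = -31.804‰
α − 1 = ε/1000 = 0.0063
f^(α−1) = 0.47^(0.0063) = 0.995255
δ_res = (-31.804 + 1000) × 0.995255 − 1000 = 963.601 − 1000 = -36.40‰

-36.4‰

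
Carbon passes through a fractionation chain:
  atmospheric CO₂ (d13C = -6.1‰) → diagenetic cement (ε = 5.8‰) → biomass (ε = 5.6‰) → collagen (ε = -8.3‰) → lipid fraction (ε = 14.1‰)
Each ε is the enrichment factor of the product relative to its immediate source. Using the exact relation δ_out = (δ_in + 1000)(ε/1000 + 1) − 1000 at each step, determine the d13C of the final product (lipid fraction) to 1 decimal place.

step 1: δ = (-6.10 + 1000)·(5.8/1000 + 1) − 1000 = -0.34‰
step 2: δ = (-0.34 + 1000)·(5.6/1000 + 1) − 1000 = 5.26‰
step 3: δ = (5.26 + 1000)·(-8.3/1000 + 1) − 1000 = -3.08‰
step 4: δ = (-3.08 + 1000)·(14.1/1000 + 1) − 1000 = 10.98‰

11.0‰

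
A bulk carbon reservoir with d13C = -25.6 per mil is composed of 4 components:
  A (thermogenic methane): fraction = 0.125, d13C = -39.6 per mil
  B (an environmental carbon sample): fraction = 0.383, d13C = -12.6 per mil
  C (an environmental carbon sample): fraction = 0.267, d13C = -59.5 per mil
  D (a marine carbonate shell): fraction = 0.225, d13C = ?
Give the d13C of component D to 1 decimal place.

Isotope mass balance: δ_bulk = Σ fᵢ·δᵢ.
-25.6 = 0.125×(-39.6) + 0.383×(-12.6) + 0.267×(-59.5) + 0.225×δ_D
0.225·δ_D = -25.6 − (-25.662) = 0.062
δ_D = 0.062 / 0.225 = 0.28 per mil

0.3 per mil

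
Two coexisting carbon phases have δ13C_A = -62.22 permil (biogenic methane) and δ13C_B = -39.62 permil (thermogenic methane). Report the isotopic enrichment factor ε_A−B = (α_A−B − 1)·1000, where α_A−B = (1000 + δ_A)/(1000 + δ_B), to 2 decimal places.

α_A−B = (1000 + -62.22) / (1000 + -39.62) = 937.78 / 960.38 = 0.976468
ε_A−B = (0.976468 − 1) × 1000 = -23.532 permil
(The approximation ε ≈ δ_A − δ_B would give -22.60 permil.)

-23.53 permil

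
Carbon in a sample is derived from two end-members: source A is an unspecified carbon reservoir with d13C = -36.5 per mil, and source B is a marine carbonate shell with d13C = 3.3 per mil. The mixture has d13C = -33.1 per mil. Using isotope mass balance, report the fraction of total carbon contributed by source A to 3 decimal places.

δ_mix = f_A·δ_A + (1 − f_A)·δ_B  ⇒  f_A = (δ_mix − δ_B)/(δ_A − δ_B)
f_A = (-33.1 − (3.3)) / (-36.5 − (3.3))
f_A = -36.4 / -39.8 = 0.9146

0.915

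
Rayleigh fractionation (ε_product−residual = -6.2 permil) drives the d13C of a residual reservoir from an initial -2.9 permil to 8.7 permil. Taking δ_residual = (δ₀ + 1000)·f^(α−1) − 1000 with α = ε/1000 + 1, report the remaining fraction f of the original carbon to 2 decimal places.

0.15

α − 1 = ε/1000 = -0.0062
(δ_res + 1000)/(δ₀ + 1000) = (8.7 + 1000)/(-2.9 + 1000) = 1008.7/997.1 = 1.011634
f = 1.011634^(1/-0.0062) = exp(ln(1.011634)/-0.0062) = exp(0.01157/-0.0062)
f = exp(-1.8656) = 0.1548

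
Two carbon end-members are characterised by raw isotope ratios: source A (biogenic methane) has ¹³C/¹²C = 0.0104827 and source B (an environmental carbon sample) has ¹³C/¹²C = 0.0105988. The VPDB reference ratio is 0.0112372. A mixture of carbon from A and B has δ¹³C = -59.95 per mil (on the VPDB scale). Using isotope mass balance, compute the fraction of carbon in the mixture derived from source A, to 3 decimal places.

δ_A = (0.0104827/0.0112372 − 1)×1000 = (0.932857 − 1)×1000 = -67.143 per mil
δ_B = (0.0105988/0.0112372 − 1)×1000 = (0.943189 − 1)×1000 = -56.811 per mil
f_A = (δ_mix − δ_B)/(δ_A − δ_B) = (-59.95 − (-56.811))/(-67.143 − (-56.811))
f_A = -3.139 / -10.332 = 0.3038

0.304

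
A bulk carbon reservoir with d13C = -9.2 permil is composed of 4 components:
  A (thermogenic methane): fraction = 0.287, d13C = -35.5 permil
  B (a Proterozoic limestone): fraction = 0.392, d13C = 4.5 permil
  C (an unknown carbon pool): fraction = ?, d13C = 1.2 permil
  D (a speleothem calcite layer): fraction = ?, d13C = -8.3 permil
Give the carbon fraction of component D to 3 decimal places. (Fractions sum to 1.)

0.122

Let f_D and f_C be the unknown fractions; fractions sum to 1 so f_D + f_C = 0.321.
Mass balance: Σ fᵢ·δᵢ = δ_bulk ⇒ f_D·(-8.3) + f_C·(1.2) = -9.2 − (-8.425) = -0.775
Substitute f_C = 0.321 − f_D:
f_D·(-8.3 − 1.2) = -0.775 − 0.321×(1.2) = -1.161
f_D = -1.161 / -9.5 = 0.1222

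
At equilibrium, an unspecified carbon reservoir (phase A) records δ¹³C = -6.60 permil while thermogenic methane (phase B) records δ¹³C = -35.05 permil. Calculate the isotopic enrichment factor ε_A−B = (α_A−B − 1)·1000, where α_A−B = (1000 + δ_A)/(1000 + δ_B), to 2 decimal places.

α_A−B = (1000 + -6.60) / (1000 + -35.05) = 993.40 / 964.95 = 1.029483
ε_A−B = (1.029483 − 1) × 1000 = 29.483 permil
(The approximation ε ≈ δ_A − δ_B would give 28.45 permil.)

29.48 permil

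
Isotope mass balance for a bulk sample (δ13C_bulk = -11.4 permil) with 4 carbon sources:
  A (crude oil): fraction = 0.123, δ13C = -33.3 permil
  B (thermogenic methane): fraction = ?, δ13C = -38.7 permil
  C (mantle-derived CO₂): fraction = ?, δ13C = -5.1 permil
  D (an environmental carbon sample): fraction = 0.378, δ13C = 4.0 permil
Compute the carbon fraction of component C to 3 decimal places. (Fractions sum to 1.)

Let f_C and f_B be the unknown fractions; fractions sum to 1 so f_C + f_B = 0.499.
Mass balance: Σ fᵢ·δᵢ = δ_bulk ⇒ f_C·(-5.1) + f_B·(-38.7) = -11.4 − (-2.584) = -8.816
Substitute f_B = 0.499 − f_C:
f_C·(-5.1 − -38.7) = -8.816 − 0.499×(-38.7) = 10.495
f_C = 10.495 / 33.6 = 0.3124

0.312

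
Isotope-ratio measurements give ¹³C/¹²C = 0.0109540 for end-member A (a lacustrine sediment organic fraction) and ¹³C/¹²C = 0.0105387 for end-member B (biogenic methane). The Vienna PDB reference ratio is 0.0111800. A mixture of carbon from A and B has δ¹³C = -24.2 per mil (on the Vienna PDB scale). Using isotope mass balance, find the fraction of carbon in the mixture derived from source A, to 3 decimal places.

0.893

δ_A = (0.0109540/0.0111800 − 1)×1000 = (0.979785 − 1)×1000 = -20.215 per mil
δ_B = (0.0105387/0.0111800 − 1)×1000 = (0.942639 − 1)×1000 = -57.361 per mil
f_A = (δ_mix − δ_B)/(δ_A − δ_B) = (-24.2 − (-57.361))/(-20.215 − (-57.361))
f_A = 33.161 / 37.147 = 0.8927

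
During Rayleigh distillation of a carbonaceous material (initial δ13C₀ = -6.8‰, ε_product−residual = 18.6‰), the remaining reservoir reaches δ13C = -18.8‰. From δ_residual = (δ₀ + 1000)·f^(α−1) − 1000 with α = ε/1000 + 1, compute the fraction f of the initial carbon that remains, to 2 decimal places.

α − 1 = ε/1000 = 0.0186
(δ_res + 1000)/(δ₀ + 1000) = (-18.8 + 1000)/(-6.8 + 1000) = 981.2/993.2 = 0.987918
f = 0.987918^(1/0.0186) = exp(ln(0.987918)/0.0186) = exp(-0.01216/0.0186)
f = exp(-0.6535) = 0.5202

0.52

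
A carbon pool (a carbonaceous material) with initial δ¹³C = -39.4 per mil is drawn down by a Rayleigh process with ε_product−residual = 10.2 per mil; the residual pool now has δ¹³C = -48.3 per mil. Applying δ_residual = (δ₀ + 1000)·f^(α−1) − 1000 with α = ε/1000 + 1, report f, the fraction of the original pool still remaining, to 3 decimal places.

α − 1 = ε/1000 = 0.0102
(δ_res + 1000)/(δ₀ + 1000) = (-48.3 + 1000)/(-39.4 + 1000) = 951.7/960.6 = 0.990735
f = 0.990735^(1/0.0102) = exp(ln(0.990735)/0.0102) = exp(-0.00931/0.0102)
f = exp(-0.9126) = 0.4015

0.401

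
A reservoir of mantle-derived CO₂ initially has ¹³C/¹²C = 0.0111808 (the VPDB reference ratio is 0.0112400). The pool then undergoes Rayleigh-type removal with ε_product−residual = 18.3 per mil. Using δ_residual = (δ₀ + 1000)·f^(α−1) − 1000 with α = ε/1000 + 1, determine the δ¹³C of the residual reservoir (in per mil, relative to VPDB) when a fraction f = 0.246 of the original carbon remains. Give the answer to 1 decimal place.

δ₀ = (0.0111808/0.0112400 − 1)×1000 = (0.994733 − 1)×1000 = -5.267 per mil
α − 1 = ε/1000 = 0.0183
f^(α−1) = 0.246^(0.0183) = 0.974662
δ_res = (-5.267 + 1000) × 0.974662 − 1000 = 969.529 − 1000 = -30.47 per mil

-30.5 per mil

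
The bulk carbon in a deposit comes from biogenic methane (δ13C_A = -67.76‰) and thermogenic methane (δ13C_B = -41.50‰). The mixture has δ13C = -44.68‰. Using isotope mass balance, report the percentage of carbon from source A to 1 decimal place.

12.1%

δ_mix = f_A·δ_A + (1 − f_A)·δ_B  ⇒  f_A = (δ_mix − δ_B)/(δ_A − δ_B)
f_A = (-44.68 − (-41.50)) / (-67.76 − (-41.50))
f_A = -3.18 / -26.26 = 0.1211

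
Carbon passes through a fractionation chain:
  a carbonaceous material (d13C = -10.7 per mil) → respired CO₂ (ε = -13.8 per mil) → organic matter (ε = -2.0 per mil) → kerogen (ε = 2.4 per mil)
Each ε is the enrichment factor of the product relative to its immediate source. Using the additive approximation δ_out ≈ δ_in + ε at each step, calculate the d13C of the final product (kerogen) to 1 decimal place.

-24.1 per mil

step 1: δ ≈ -10.7 + (-13.8) = -24.5 per mil
step 2: δ ≈ -24.5 + (-2.0) = -26.5 per mil
step 3: δ ≈ -26.5 + (2.4) = -24.1 per mil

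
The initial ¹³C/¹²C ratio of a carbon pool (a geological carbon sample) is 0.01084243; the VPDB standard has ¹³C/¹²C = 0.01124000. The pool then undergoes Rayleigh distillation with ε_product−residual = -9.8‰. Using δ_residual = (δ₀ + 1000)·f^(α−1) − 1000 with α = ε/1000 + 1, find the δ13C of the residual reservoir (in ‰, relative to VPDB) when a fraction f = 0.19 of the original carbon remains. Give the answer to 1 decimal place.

δ₀ = (0.01084243/0.01124000 − 1)×1000 = (0.964629 − 1)×1000 = -35.371‰
α − 1 = ε/1000 = -0.0098
f^(α−1) = 0.19^(-0.0098) = 1.016408
δ_res = (-35.371 + 1000) × 1.016408 − 1000 = 980.457 − 1000 = -19.54‰

-19.5‰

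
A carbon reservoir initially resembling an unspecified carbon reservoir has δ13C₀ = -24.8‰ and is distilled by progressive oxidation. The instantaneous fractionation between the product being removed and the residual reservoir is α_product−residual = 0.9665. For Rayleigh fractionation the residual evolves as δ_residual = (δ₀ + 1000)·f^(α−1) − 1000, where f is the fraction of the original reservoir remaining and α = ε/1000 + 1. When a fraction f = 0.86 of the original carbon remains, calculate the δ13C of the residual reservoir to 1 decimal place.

Rayleigh residual: δ_res = (δ₀ + 1000)·f^(α−1) − 1000
α − 1 = -0.03350
f^(α−1) = 0.86^(-0.03350) = 1.005065
δ_res = (-24.8 + 1000) × 1.005065 − 1000 = 980.140 − 1000 = -19.86‰

-19.9‰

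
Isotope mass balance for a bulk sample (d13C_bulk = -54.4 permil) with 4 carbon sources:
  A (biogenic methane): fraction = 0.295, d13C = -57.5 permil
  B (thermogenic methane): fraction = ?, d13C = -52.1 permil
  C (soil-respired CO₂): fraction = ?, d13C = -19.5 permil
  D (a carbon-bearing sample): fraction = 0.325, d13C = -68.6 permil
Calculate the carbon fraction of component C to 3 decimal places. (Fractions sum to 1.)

0.143

Let f_C and f_B be the unknown fractions; fractions sum to 1 so f_C + f_B = 0.380.
Mass balance: Σ fᵢ·δᵢ = δ_bulk ⇒ f_C·(-19.5) + f_B·(-52.1) = -54.4 − (-39.257) = -15.143
Substitute f_B = 0.380 − f_C:
f_C·(-19.5 − -52.1) = -15.143 − 0.380×(-52.1) = 4.655
f_C = 4.655 / 32.6 = 0.1428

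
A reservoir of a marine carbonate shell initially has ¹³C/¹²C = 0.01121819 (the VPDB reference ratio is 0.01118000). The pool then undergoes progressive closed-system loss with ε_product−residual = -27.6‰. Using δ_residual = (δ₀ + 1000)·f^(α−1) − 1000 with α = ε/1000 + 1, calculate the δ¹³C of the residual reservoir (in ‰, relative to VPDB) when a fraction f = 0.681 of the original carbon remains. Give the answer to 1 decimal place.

δ₀ = (0.01121819/0.01118000 − 1)×1000 = (1.003416 − 1)×1000 = 3.416‰
α − 1 = ε/1000 = -0.0276
f^(α−1) = 0.681^(-0.0276) = 1.010660
δ_res = (3.416 + 1000) × 1.010660 − 1000 = 1014.112 − 1000 = 14.11‰

14.1‰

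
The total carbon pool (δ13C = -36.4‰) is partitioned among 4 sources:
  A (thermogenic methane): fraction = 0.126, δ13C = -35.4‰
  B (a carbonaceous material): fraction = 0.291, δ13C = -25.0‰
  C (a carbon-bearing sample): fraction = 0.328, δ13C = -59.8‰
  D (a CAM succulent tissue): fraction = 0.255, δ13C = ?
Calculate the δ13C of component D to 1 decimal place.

-19.8‰

Isotope mass balance: δ_bulk = Σ fᵢ·δᵢ.
-36.4 = 0.126×(-35.4) + 0.291×(-25.0) + 0.328×(-59.8) + 0.255×δ_D
0.255·δ_D = -36.4 − (-31.350) = -5.050
δ_D = -5.050 / 0.255 = -19.80‰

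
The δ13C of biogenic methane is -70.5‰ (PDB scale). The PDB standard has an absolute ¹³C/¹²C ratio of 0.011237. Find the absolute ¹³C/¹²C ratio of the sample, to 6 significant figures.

0.0104448

R_sample = R_standard × (δ13C/1000 + 1)
R_sample = 0.011237 × (-70.5/1000 + 1) = 0.011237 × 0.929500
R_sample = 0.0104448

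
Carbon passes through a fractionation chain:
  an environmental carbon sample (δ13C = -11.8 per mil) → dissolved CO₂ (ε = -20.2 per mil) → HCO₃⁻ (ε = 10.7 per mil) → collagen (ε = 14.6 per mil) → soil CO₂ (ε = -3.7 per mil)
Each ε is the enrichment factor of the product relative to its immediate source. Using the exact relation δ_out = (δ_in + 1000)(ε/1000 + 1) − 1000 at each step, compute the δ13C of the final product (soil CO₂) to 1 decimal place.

-10.8 per mil

step 1: δ = (-11.80 + 1000)·(-20.2/1000 + 1) − 1000 = -31.76 per mil
step 2: δ = (-31.76 + 1000)·(10.7/1000 + 1) − 1000 = -21.40 per mil
step 3: δ = (-21.40 + 1000)·(14.6/1000 + 1) − 1000 = -7.11 per mil
step 4: δ = (-7.11 + 1000)·(-3.7/1000 + 1) − 1000 = -10.79 per mil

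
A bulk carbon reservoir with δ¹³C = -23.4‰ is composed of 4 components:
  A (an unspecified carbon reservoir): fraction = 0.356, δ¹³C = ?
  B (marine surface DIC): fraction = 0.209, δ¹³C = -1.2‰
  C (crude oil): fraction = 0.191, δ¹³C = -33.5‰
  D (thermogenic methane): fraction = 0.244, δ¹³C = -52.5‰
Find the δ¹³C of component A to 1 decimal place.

Isotope mass balance: δ_bulk = Σ fᵢ·δᵢ.
-23.4 = 0.356×δ_A + 0.209×(-1.2) + 0.191×(-33.5) + 0.244×(-52.5)
0.356·δ_A = -23.4 − (-19.459) = -3.941
δ_A = -3.941 / 0.356 = -11.07‰

-11.1‰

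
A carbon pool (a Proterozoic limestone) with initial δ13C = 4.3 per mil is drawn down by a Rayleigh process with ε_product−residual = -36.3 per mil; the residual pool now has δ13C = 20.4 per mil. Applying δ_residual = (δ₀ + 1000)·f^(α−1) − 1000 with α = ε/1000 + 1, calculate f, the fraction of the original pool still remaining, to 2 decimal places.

α − 1 = ε/1000 = -0.0363
(δ_res + 1000)/(δ₀ + 1000) = (20.4 + 1000)/(4.3 + 1000) = 1020.4/1004.3 = 1.016031
f = 1.016031^(1/-0.0363) = exp(ln(1.016031)/-0.0363) = exp(0.01590/-0.0363)
f = exp(-0.4381) = 0.6452

0.65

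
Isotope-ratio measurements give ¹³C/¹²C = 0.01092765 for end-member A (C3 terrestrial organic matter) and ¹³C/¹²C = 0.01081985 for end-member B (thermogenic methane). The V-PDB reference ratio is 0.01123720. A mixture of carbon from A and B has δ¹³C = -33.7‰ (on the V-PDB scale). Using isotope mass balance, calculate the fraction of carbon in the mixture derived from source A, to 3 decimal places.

δ_A = (0.01092765/0.01123720 − 1)×1000 = (0.972453 − 1)×1000 = -27.547‰
δ_B = (0.01081985/0.01123720 − 1)×1000 = (0.962860 − 1)×1000 = -37.140‰
f_A = (δ_mix − δ_B)/(δ_A − δ_B) = (-33.7 − (-37.140))/(-27.547 − (-37.140))
f_A = 3.440 / 9.593 = 0.3586

0.359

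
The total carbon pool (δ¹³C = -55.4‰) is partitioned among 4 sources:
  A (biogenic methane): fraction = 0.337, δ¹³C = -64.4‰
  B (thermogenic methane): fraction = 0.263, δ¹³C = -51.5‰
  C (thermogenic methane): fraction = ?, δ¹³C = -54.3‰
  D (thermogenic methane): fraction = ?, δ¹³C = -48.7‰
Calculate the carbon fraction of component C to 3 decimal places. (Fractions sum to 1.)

Let f_C and f_D be the unknown fractions; fractions sum to 1 so f_C + f_D = 0.400.
Mass balance: Σ fᵢ·δᵢ = δ_bulk ⇒ f_C·(-54.3) + f_D·(-48.7) = -55.4 − (-35.247) = -20.153
Substitute f_D = 0.400 − f_C:
f_C·(-54.3 − -48.7) = -20.153 − 0.400×(-48.7) = -0.673
f_C = -0.673 / -5.6 = 0.1201

0.120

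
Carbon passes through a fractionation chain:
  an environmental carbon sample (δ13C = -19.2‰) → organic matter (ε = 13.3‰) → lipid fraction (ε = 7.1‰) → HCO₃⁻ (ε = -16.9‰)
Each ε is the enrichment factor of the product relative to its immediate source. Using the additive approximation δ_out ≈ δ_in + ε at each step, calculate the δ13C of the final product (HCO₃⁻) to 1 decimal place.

step 1: δ ≈ -19.2 + (13.3) = -5.9‰
step 2: δ ≈ -5.9 + (7.1) = 1.2‰
step 3: δ ≈ 1.2 + (-16.9) = -15.7‰

-15.7‰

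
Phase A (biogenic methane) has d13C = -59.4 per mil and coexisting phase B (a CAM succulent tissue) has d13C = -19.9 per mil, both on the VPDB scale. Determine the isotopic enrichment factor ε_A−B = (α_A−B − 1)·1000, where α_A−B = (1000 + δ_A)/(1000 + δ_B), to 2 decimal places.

-40.30 per mil

α_A−B = (1000 + -59.4) / (1000 + -19.9) = 940.6 / 980.1 = 0.959698
ε_A−B = (0.959698 − 1) × 1000 = -40.302 per mil
(The approximation ε ≈ δ_A − δ_B would give -39.5 per mil.)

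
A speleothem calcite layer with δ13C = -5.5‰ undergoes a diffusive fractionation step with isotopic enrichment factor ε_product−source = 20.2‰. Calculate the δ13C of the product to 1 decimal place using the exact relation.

14.6‰

To first order, δ_product ≈ δ_source + ε = 14.7‰.
Exactly, δ_product = (δ_source + 1000)·(ε/1000 + 1) − 1000.
δ_product = (-5.5 + 1000) × (20.2/1000 + 1) − 1000
δ_product = 14.59‰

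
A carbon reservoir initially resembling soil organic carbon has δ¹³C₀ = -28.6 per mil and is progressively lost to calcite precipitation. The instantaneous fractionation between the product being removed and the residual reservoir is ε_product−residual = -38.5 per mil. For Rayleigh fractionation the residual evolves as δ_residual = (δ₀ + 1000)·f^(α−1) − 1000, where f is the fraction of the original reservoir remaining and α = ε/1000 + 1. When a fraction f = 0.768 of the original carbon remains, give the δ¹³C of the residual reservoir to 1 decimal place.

-18.7 per mil

Rayleigh residual: δ_res = (δ₀ + 1000)·f^(α−1) − 1000
α = ε/1000 + 1 = 0.96150, so α − 1 = -0.03850
f^(α−1) = 0.768^(-0.03850) = 1.010214
δ_res = (-28.6 + 1000) × 1.010214 − 1000 = 981.322 − 1000 = -18.68 per mil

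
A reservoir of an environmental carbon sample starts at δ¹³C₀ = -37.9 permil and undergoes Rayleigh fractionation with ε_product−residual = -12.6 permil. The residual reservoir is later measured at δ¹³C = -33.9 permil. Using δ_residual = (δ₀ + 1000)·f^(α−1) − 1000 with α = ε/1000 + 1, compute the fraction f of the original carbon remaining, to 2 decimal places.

α − 1 = ε/1000 = -0.0126
(δ_res + 1000)/(δ₀ + 1000) = (-33.9 + 1000)/(-37.9 + 1000) = 966.1/962.1 = 1.004158
f = 1.004158^(1/-0.0126) = exp(ln(1.004158)/-0.0126) = exp(0.00415/-0.0126)
f = exp(-0.3293) = 0.7194

0.72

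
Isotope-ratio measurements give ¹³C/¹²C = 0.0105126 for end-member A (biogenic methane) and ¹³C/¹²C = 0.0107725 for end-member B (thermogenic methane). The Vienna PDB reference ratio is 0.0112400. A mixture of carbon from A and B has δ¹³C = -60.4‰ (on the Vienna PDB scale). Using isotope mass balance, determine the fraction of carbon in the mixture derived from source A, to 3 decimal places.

δ_A = (0.0105126/0.0112400 − 1)×1000 = (0.935285 − 1)×1000 = -64.715‰
δ_B = (0.0107725/0.0112400 − 1)×1000 = (0.958407 − 1)×1000 = -41.593‰
f_A = (δ_mix − δ_B)/(δ_A − δ_B) = (-60.4 − (-41.593))/(-64.715 − (-41.593))
f_A = -18.807 / -23.123 = 0.8134

0.813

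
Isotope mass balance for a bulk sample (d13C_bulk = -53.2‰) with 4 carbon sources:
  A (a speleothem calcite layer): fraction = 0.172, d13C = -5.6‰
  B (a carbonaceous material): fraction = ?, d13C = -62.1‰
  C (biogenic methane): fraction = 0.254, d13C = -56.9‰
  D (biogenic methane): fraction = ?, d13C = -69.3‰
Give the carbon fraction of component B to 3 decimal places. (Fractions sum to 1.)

0.277

Let f_B and f_D be the unknown fractions; fractions sum to 1 so f_B + f_D = 0.574.
Mass balance: Σ fᵢ·δᵢ = δ_bulk ⇒ f_B·(-62.1) + f_D·(-69.3) = -53.2 − (-15.416) = -37.784
Substitute f_D = 0.574 − f_B:
f_B·(-62.1 − -69.3) = -37.784 − 0.574×(-69.3) = 1.994
f_B = 1.994 / 7.2 = 0.2769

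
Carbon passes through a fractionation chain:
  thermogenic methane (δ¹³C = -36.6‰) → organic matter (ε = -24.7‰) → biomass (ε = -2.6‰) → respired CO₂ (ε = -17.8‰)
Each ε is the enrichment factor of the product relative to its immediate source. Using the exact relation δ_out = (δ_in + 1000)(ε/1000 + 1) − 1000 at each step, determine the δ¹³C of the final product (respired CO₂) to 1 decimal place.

-79.5‰

step 1: δ = (-36.60 + 1000)·(-24.7/1000 + 1) − 1000 = -60.40‰
step 2: δ = (-60.40 + 1000)·(-2.6/1000 + 1) − 1000 = -62.84‰
step 3: δ = (-62.84 + 1000)·(-17.8/1000 + 1) − 1000 = -79.52‰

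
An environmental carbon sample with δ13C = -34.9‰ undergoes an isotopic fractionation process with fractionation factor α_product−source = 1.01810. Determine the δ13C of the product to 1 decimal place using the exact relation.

-17.4‰

δ_product = (δ_source + 1000)·α − 1000
δ_product = (-34.9 + 1000) × 1.01810 − 1000
δ_product = 982.568 − 1000 = -17.43‰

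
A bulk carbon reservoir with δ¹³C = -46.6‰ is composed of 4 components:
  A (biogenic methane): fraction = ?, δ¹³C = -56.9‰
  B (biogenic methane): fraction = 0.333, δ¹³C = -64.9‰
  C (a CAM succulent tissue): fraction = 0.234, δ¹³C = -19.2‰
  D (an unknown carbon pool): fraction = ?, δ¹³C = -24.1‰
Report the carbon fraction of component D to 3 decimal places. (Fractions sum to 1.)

Let f_D and f_A be the unknown fractions; fractions sum to 1 so f_D + f_A = 0.433.
Mass balance: Σ fᵢ·δᵢ = δ_bulk ⇒ f_D·(-24.1) + f_A·(-56.9) = -46.6 − (-26.105) = -20.495
Substitute f_A = 0.433 − f_D:
f_D·(-24.1 − -56.9) = -20.495 − 0.433×(-56.9) = 4.142
f_D = 4.142 / 32.8 = 0.1263

0.126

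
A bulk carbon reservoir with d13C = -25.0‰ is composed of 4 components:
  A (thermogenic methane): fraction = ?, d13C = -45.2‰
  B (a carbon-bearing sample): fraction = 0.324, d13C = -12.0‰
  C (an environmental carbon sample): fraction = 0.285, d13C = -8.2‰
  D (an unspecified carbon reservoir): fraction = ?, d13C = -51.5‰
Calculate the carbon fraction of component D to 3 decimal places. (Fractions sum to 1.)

0.175

Let f_D and f_A be the unknown fractions; fractions sum to 1 so f_D + f_A = 0.391.
Mass balance: Σ fᵢ·δᵢ = δ_bulk ⇒ f_D·(-51.5) + f_A·(-45.2) = -25.0 − (-6.225) = -18.775
Substitute f_A = 0.391 − f_D:
f_D·(-51.5 − -45.2) = -18.775 − 0.391×(-45.2) = -1.102
f_D = -1.102 / -6.3 = 0.1749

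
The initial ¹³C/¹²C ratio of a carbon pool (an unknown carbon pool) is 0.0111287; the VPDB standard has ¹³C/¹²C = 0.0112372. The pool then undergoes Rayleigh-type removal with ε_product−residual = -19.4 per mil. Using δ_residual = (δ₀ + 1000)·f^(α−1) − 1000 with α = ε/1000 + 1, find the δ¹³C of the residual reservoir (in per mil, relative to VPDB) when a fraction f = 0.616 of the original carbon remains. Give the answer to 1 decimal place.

δ₀ = (0.0111287/0.0112372 − 1)×1000 = (0.990345 − 1)×1000 = -9.655 per mil
α − 1 = ε/1000 = -0.0194
f^(α−1) = 0.616^(-0.0194) = 1.009444
δ_res = (-9.655 + 1000) × 1.009444 − 1000 = 999.697 − 1000 = -0.30 per mil

-0.3 per mil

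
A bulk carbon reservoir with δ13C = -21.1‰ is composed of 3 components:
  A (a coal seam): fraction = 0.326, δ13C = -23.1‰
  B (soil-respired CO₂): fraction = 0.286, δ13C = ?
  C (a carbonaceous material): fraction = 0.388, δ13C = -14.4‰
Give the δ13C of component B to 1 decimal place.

Isotope mass balance: δ_bulk = Σ fᵢ·δᵢ.
-21.1 = 0.326×(-23.1) + 0.286×δ_B + 0.388×(-14.4)
0.286·δ_B = -21.1 − (-13.118) = -7.982
δ_B = -7.982 / 0.286 = -27.91‰

-27.9‰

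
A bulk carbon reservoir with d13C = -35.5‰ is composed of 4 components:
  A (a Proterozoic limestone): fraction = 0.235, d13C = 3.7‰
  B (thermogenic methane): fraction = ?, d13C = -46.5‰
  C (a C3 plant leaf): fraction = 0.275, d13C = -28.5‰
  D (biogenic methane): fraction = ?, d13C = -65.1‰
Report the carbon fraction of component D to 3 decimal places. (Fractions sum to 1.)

Let f_D and f_B be the unknown fractions; fractions sum to 1 so f_D + f_B = 0.490.
Mass balance: Σ fᵢ·δᵢ = δ_bulk ⇒ f_D·(-65.1) + f_B·(-46.5) = -35.5 − (-6.968) = -28.532
Substitute f_B = 0.490 − f_D:
f_D·(-65.1 − -46.5) = -28.532 − 0.490×(-46.5) = -5.747
f_D = -5.747 / -18.6 = 0.3090

0.309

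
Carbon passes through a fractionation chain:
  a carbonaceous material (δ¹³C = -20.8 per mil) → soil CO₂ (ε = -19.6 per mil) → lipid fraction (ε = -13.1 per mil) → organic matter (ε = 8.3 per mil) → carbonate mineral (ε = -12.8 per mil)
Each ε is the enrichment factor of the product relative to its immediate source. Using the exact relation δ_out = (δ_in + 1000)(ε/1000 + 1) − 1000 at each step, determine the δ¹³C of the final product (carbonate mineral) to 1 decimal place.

step 1: δ = (-20.80 + 1000)·(-19.6/1000 + 1) − 1000 = -39.99 per mil
step 2: δ = (-39.99 + 1000)·(-13.1/1000 + 1) − 1000 = -52.57 per mil
step 3: δ = (-52.57 + 1000)·(8.3/1000 + 1) − 1000 = -44.70 per mil
step 4: δ = (-44.70 + 1000)·(-12.8/1000 + 1) − 1000 = -56.93 per mil

-56.9 per mil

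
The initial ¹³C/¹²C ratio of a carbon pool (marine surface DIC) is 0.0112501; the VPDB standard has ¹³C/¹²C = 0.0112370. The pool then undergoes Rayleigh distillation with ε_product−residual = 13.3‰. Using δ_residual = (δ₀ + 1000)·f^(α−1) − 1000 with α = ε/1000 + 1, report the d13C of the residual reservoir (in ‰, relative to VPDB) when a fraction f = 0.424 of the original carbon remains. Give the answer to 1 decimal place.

-10.2‰

δ₀ = (0.0112501/0.0112370 − 1)×1000 = (1.001166 − 1)×1000 = 1.166‰
α − 1 = ε/1000 = 0.0133
f^(α−1) = 0.424^(0.0133) = 0.988653
δ_res = (1.166 + 1000) × 0.988653 − 1000 = 989.806 − 1000 = -10.19‰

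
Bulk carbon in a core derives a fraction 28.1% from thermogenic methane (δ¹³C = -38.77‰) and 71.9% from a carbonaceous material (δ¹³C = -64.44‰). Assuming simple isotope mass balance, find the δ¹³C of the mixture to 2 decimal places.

δ_mix = f_A·δ_A + f_B·δ_B
δ_mix = 0.281 × (-38.77) + 0.719 × (-64.44)
δ_mix = -10.894 + -46.332 = -57.227‰

-57.23‰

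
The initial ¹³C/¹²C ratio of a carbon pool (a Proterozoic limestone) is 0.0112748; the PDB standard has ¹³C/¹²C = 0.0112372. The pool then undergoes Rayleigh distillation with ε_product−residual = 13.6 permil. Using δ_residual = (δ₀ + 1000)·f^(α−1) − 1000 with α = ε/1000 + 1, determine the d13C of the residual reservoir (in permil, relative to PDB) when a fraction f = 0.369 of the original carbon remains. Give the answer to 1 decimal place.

δ₀ = (0.0112748/0.0112372 − 1)×1000 = (1.003346 − 1)×1000 = 3.346 permil
α − 1 = ε/1000 = 0.0136
f^(α−1) = 0.369^(0.0136) = 0.986533
δ_res = (3.346 + 1000) × 0.986533 − 1000 = 989.834 − 1000 = -10.17 permil

-10.2 permil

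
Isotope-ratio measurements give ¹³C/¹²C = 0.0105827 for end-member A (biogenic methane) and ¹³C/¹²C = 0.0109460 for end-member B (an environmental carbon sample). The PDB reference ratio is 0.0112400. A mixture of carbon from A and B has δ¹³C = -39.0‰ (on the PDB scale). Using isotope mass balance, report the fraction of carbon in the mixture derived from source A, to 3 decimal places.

0.397

δ_A = (0.0105827/0.0112400 − 1)×1000 = (0.941521 − 1)×1000 = -58.479‰
δ_B = (0.0109460/0.0112400 − 1)×1000 = (0.973843 − 1)×1000 = -26.157‰
f_A = (δ_mix − δ_B)/(δ_A − δ_B) = (-39.0 − (-26.157))/(-58.479 − (-26.157))
f_A = -12.843 / -32.322 = 0.3974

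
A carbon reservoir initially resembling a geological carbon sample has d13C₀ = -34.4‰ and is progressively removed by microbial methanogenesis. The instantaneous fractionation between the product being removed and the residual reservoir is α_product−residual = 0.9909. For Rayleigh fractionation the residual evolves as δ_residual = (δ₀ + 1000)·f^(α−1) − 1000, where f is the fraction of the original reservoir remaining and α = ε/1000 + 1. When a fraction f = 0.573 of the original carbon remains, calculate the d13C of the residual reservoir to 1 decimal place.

Rayleigh residual: δ_res = (δ₀ + 1000)·f^(α−1) − 1000
α − 1 = -0.00910
f^(α−1) = 0.573^(-0.00910) = 1.005080
δ_res = (-34.4 + 1000) × 1.005080 − 1000 = 970.506 − 1000 = -29.49‰

-29.5‰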